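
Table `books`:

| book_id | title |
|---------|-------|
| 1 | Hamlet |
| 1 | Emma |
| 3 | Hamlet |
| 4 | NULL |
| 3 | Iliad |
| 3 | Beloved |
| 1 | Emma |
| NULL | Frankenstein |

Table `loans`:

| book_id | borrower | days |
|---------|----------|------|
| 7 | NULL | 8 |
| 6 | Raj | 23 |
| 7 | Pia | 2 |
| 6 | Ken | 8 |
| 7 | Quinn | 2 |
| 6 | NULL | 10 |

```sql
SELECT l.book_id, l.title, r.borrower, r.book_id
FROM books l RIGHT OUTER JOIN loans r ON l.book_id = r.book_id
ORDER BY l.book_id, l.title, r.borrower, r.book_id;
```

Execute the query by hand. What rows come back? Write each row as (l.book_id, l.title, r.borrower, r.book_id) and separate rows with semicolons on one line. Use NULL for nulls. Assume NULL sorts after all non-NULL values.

(NULL, NULL, Ken, 6); (NULL, NULL, Pia, 7); (NULL, NULL, Quinn, 7); (NULL, NULL, Raj, 6); (NULL, NULL, NULL, 6); (NULL, NULL, NULL, 7)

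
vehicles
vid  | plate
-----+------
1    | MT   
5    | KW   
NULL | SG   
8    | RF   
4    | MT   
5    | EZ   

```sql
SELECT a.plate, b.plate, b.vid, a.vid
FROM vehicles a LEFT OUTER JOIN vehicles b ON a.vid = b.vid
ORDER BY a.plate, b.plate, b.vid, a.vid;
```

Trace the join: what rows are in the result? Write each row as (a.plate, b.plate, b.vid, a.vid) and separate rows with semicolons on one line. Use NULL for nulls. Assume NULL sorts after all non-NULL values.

(EZ, EZ, 5, 5); (EZ, KW, 5, 5); (KW, EZ, 5, 5); (KW, KW, 5, 5); (MT, MT, 1, 1); (MT, MT, 4, 4); (RF, RF, 8, 8); (SG, NULL, NULL, NULL)

LEFT JOIN keeps every row from `vehicles a`; unmatched rows get NULL for `vehicles b`'s columns.
Matching on a.vid = b.vid. A NULL in a compared column never satisfies the condition.
- vid=1: 1 matching b row(s), so 1 row(s) emitted.
- vid=5: 2 matching b row(s), so 2 row(s) emitted.
- vid=NULL: no b row matches, row kept with b columns NULL.
- vid=8: 1 matching b row(s), so 1 row(s) emitted.
- vid=4: 1 matching b row(s), so 1 row(s) emitted.
- vid=5: 2 matching b row(s), so 2 row(s) emitted.
After projecting and ordering:
a.plate | b.plate | b.vid | a.vid
EZ | EZ | 5 | 5
EZ | KW | 5 | 5
KW | EZ | 5 | 5
KW | KW | 5 | 5
MT | MT | 1 | 1
MT | MT | 4 | 4
RF | RF | 8 | 8
SG | NULL | NULL | NULL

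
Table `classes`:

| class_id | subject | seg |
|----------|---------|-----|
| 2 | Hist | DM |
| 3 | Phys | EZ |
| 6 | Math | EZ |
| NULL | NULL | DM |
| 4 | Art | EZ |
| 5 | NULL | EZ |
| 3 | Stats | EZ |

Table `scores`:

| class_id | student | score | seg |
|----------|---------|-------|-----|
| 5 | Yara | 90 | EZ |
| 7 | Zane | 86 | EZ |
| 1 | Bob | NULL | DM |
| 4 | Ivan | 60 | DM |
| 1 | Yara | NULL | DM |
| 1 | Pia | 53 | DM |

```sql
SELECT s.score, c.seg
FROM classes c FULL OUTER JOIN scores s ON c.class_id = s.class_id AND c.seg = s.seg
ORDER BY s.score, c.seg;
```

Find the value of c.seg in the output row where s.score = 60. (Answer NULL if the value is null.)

NULL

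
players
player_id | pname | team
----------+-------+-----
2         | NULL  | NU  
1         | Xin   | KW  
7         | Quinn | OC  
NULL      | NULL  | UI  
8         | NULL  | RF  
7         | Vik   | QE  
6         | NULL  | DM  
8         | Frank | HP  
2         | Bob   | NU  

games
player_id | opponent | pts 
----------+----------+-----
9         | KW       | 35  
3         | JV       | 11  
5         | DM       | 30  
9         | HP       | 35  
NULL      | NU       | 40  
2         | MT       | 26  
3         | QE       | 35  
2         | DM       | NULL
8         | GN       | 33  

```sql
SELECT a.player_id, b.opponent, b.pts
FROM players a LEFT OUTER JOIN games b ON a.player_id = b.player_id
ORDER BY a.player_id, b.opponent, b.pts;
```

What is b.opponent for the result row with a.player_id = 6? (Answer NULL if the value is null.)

LEFT JOIN keeps every row from `players`; unmatched rows get NULL for `games`'s columns.
Matching on a.player_id = b.player_id. A NULL in a compared column never satisfies the condition.
Matched pairs: 6; unmatched a rows kept: 5.

NULL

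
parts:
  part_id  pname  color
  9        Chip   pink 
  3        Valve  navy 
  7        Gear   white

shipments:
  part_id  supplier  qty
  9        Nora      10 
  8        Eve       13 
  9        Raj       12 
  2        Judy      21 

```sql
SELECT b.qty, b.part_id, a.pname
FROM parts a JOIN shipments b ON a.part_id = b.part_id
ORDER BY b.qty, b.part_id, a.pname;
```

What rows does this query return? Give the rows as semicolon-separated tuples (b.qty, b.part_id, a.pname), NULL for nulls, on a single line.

(10, 9, Chip); (12, 9, Chip)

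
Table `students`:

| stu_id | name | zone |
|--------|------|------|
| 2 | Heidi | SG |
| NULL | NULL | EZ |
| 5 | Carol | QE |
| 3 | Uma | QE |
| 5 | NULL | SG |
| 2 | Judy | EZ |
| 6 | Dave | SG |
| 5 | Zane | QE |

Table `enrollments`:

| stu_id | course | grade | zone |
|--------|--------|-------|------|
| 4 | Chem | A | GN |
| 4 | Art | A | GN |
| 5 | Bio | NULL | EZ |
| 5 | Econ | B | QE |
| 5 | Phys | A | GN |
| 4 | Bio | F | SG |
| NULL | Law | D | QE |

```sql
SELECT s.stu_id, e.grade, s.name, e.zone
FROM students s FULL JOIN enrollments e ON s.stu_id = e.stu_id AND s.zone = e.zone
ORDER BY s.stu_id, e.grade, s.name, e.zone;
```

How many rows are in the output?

14

FULL OUTER JOIN keeps every row from both sides; unmatched rows get NULL for the other side's columns.
Matching on s.stu_id = e.stu_id AND s.zone = e.zone. A NULL in a compared column never satisfies the condition.
- s row (stu_id=2, zone=SG): no match → kept, e columns NULL.
- s row (stu_id=NULL, zone=EZ): no match → kept, e columns NULL.
- s row (stu_id=5, zone=QE): matches 1 e row(s) → 1 output row(s).
- s row (stu_id=3, zone=QE): no match → kept, e columns NULL.
- s row (stu_id=5, zone=SG): no match → kept, e columns NULL.
- s row (stu_id=2, zone=EZ): no match → kept, e columns NULL.
- s row (stu_id=6, zone=SG): no match → kept, e columns NULL.
- s row (stu_id=5, zone=QE): matches 1 e row(s) → 1 output row(s).
- plus 6 unmatched e row(s), each kept with NULL s columns.
Total: 2 matched + 12 padded = 14 rows.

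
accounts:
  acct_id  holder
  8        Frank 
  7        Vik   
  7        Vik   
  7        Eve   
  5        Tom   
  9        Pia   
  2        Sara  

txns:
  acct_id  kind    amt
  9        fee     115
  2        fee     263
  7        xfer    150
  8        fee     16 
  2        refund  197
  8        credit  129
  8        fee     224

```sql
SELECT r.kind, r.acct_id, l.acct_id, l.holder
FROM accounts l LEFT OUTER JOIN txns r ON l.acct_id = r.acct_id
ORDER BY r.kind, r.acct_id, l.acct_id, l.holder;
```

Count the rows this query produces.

10

LEFT JOIN keeps every row from `accounts`; unmatched rows get NULL for `txns`'s columns.
Matching on l.acct_id = r.acct_id.
- l (acct_id=8) pairs with 3 row(s) of r.
- l (acct_id=7) pairs with 1 row(s) of r.
- l (acct_id=7) pairs with 1 row(s) of r.
- l (acct_id=7) pairs with 1 row(s) of r.
- l (acct_id=5) has no partner → padded with NULL.
- l (acct_id=9) pairs with 1 row(s) of r.
- l (acct_id=2) pairs with 2 row(s) of r.
Total: 9 matched + 1 padded = 10 rows.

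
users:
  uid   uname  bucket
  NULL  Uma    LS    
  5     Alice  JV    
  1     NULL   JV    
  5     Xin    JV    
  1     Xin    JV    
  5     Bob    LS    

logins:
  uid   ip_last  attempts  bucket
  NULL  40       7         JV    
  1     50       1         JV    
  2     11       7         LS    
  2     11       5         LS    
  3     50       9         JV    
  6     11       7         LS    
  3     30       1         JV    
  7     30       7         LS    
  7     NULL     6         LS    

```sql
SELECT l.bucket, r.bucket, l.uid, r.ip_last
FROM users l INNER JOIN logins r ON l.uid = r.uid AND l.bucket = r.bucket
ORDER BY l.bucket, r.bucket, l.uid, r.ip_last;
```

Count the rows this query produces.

2

INNER JOIN keeps only pairs where the ON condition holds.
Matching on l.uid = r.uid AND l.bucket = r.bucket. A NULL in a compared column never satisfies the condition.
- l row (uid=NULL, bucket=LS): no match → dropped.
- l row (uid=5, bucket=JV): no match → dropped.
- l row (uid=1, bucket=JV): matches 1 r row(s) → 1 output row(s).
- l row (uid=5, bucket=JV): no match → dropped.
- l row (uid=1, bucket=JV): matches 1 r row(s) → 1 output row(s).
- l row (uid=5, bucket=LS): no match → dropped.
Total: 2 rows.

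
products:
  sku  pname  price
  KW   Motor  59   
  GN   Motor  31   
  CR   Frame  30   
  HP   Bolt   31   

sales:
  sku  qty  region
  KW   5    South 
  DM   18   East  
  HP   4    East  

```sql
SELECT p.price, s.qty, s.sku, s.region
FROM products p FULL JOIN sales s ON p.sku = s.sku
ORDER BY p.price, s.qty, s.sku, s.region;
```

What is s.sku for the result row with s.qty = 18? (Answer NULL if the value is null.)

DM

FULL OUTER JOIN keeps every row from both sides; unmatched rows get NULL for the other side's columns.
Matching on p.sku = s.sku.
- p (sku=KW) pairs with 1 row(s) of s.
- p (sku=GN) has no partner → padded with NULL.
- p (sku=CR) has no partner → padded with NULL.
- p (sku=HP) pairs with 1 row(s) of s.
- 1 row(s) from s found no p partner → padded with NULL.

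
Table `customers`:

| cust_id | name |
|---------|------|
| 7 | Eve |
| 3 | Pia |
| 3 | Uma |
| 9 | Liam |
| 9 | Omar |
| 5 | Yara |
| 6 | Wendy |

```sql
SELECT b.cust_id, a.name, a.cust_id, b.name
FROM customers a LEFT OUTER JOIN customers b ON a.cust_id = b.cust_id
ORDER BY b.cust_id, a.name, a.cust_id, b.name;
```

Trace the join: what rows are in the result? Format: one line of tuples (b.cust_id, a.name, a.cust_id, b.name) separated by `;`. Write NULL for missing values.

(3, Pia, 3, Pia); (3, Pia, 3, Uma); (3, Uma, 3, Pia); (3, Uma, 3, Uma); (5, Yara, 5, Yara); (6, Wendy, 6, Wendy); (7, Eve, 7, Eve); (9, Liam, 9, Liam); (9, Liam, 9, Omar); (9, Omar, 9, Liam); (9, Omar, 9, Omar)

LEFT JOIN keeps every row from `customers a`; unmatched rows get NULL for `customers b`'s columns.
Matching on a.cust_id = b.cust_id.
- a (cust_id=7) pairs with 1 row(s) of b.
- a (cust_id=3) pairs with 2 row(s) of b.
- a (cust_id=3) pairs with 2 row(s) of b.
- a (cust_id=9) pairs with 2 row(s) of b.
- a (cust_id=9) pairs with 2 row(s) of b.
- a (cust_id=5) pairs with 1 row(s) of b.
- a (cust_id=6) pairs with 1 row(s) of b.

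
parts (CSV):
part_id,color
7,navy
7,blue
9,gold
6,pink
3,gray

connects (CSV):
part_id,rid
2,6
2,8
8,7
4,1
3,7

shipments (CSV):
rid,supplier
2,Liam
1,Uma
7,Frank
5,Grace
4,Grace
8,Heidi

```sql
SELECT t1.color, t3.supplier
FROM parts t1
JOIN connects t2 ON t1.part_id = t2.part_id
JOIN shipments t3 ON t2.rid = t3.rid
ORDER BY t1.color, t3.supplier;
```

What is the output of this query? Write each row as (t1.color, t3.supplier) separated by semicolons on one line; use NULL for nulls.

(gray, Frank)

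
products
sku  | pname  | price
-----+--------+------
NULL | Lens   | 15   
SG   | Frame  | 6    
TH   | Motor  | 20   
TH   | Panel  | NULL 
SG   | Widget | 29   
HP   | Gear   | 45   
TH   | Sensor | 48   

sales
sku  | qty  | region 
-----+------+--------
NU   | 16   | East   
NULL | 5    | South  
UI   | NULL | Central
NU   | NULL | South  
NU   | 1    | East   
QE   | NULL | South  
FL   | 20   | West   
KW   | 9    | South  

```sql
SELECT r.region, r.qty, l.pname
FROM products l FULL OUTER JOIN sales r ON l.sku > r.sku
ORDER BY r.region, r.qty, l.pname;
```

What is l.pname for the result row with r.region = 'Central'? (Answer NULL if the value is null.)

NULL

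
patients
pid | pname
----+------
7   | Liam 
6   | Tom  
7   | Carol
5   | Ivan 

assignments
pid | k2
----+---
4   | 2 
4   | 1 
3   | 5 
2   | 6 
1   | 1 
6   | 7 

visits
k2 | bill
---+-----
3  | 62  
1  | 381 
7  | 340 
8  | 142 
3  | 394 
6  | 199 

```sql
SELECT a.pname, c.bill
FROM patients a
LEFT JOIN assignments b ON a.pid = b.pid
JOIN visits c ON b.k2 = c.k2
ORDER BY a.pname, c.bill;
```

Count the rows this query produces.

Step 1 — a LEFT JOIN b on pid → 4 row(s).
Then INNER JOIN `visits c` on k2: keep only rows whose b.k2 appears in c.
Result: 1 row(s).

1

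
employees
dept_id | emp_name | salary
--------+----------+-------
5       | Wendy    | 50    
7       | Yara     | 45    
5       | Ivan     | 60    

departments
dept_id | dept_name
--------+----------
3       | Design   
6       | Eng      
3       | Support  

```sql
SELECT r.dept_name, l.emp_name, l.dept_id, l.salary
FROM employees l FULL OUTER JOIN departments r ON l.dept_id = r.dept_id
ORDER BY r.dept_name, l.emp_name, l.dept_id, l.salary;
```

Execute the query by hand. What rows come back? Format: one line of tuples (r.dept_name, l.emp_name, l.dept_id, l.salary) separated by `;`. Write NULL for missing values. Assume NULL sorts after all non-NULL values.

(Design, NULL, NULL, NULL); (Eng, NULL, NULL, NULL); (Support, NULL, NULL, NULL); (NULL, Ivan, 5, 60); (NULL, Wendy, 5, 50); (NULL, Yara, 7, 45)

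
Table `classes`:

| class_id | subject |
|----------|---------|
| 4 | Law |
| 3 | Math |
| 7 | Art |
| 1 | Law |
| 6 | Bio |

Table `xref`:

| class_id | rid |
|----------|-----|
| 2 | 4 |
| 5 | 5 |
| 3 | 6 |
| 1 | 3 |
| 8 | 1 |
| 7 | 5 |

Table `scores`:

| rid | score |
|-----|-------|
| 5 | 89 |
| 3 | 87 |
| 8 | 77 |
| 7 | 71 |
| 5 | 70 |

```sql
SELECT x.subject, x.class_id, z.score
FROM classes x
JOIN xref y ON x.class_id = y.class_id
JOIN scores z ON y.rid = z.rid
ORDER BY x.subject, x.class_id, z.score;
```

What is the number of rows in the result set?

Step 1 — x INNER JOIN y on class_id → 3 row(s).
Then INNER JOIN `scores z` on rid: keep only rows whose y.rid appears in z.
Result: 3 row(s).

3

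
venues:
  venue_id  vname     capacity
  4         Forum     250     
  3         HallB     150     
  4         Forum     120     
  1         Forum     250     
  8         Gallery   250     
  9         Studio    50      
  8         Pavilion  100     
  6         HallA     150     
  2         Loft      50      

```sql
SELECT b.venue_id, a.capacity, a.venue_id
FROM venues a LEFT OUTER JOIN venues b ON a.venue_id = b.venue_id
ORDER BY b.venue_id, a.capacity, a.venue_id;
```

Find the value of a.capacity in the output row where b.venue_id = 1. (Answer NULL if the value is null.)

250

LEFT JOIN keeps every row from `venues a`; unmatched rows get NULL for `venues b`'s columns.
Matching on a.venue_id = b.venue_id.
- venue_id=4: 2 matching b row(s), so 2 row(s) emitted.
- venue_id=3: 1 matching b row(s), so 1 row(s) emitted.
- venue_id=4: 2 matching b row(s), so 2 row(s) emitted.
- venue_id=1: 1 matching b row(s), so 1 row(s) emitted.
- venue_id=8: 2 matching b row(s), so 2 row(s) emitted.
- venue_id=9: 1 matching b row(s), so 1 row(s) emitted.
- venue_id=8: 2 matching b row(s), so 2 row(s) emitted.
- venue_id=6: 1 matching b row(s), so 1 row(s) emitted.
- venue_id=2: 1 matching b row(s), so 1 row(s) emitted.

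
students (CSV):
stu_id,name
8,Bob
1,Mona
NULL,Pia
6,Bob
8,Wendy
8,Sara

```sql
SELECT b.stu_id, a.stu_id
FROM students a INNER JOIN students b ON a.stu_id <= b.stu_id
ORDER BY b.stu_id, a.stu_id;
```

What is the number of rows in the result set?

INNER JOIN keeps only pairs where the ON condition holds.
Matching on a.stu_id <= b.stu_id. A NULL in a compared column never satisfies the condition.
Matched pairs: 18.
Total: 18 rows.

18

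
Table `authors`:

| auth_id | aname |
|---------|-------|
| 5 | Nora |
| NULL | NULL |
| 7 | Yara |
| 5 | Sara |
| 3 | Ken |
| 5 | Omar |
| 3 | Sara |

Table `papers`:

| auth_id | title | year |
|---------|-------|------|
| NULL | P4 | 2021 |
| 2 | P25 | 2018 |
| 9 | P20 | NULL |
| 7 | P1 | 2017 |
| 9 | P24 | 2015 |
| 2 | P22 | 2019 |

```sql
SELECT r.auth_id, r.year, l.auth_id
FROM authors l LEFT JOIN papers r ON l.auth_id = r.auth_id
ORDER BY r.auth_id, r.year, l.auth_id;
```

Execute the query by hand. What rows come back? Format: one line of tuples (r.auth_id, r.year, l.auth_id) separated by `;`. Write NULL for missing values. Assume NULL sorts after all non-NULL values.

(7, 2017, 7); (NULL, NULL, 3); (NULL, NULL, 3); (NULL, NULL, 5); (NULL, NULL, 5); (NULL, NULL, 5); (NULL, NULL, NULL)

LEFT JOIN keeps every row from `authors`; unmatched rows get NULL for `papers`'s columns.
Matching on l.auth_id = r.auth_id. A NULL in a compared column never satisfies the condition.
- l row (auth_id=5): no match → kept, r columns NULL.
- l row (auth_id=NULL): no match → kept, r columns NULL.
- l row (auth_id=7): matches 1 r row(s) → 1 output row(s).
- l row (auth_id=5): no match → kept, r columns NULL.
- l row (auth_id=3): no match → kept, r columns NULL.
- l row (auth_id=5): no match → kept, r columns NULL.
- l row (auth_id=3): no match → kept, r columns NULL.
After projecting and ordering:
r.auth_id | r.year | l.auth_id
7 | 2017 | 7
NULL | NULL | 3
NULL | NULL | 3
NULL | NULL | 5
NULL | NULL | 5
NULL | NULL | 5
NULL | NULL | NULL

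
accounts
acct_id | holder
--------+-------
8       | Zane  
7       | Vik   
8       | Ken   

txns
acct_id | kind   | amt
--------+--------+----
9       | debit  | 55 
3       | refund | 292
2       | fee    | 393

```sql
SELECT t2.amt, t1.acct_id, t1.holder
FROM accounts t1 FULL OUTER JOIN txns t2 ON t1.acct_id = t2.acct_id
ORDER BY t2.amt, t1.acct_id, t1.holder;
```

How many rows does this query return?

FULL OUTER JOIN keeps every row from both sides; unmatched rows get NULL for the other side's columns.
Matching on t1.acct_id = t2.acct_id.
Matched pairs: 0; unmatched t1 rows kept: 3; unmatched t2 rows kept: 3.
Total: 0 matched + 6 padded = 6 rows.

6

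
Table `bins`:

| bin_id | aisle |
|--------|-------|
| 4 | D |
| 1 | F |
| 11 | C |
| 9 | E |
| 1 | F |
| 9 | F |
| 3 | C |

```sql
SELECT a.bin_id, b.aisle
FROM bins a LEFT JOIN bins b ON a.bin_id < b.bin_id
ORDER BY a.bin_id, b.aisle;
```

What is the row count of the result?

20

LEFT JOIN keeps every row from `bins a`; unmatched rows get NULL for `bins b`'s columns.
Matching on a.bin_id < b.bin_id.
- a row (bin_id=4): matches 3 b row(s) → 3 output row(s).
- a row (bin_id=1): matches 5 b row(s) → 5 output row(s).
- a row (bin_id=11): no match → kept, b columns NULL.
- a row (bin_id=9): matches 1 b row(s) → 1 output row(s).
- a row (bin_id=1): matches 5 b row(s) → 5 output row(s).
- a row (bin_id=9): matches 1 b row(s) → 1 output row(s).
- a row (bin_id=3): matches 4 b row(s) → 4 output row(s).
Total: 19 matched + 1 padded = 20 rows.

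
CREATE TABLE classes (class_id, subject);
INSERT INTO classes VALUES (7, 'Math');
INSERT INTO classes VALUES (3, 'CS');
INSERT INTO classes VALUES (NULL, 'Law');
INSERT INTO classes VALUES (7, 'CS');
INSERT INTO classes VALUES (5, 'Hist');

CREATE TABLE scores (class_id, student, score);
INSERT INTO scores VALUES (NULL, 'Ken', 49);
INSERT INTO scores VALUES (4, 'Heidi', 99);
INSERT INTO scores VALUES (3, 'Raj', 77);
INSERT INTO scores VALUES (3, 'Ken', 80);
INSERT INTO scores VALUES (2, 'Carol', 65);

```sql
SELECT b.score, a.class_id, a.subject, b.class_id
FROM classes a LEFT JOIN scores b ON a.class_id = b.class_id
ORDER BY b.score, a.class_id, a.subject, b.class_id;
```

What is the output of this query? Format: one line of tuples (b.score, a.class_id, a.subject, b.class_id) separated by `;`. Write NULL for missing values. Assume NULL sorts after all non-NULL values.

(77, 3, CS, 3); (80, 3, CS, 3); (NULL, 5, Hist, NULL); (NULL, 7, CS, NULL); (NULL, 7, Math, NULL); (NULL, NULL, Law, NULL)

LEFT JOIN keeps every row from `classes`; unmatched rows get NULL for `scores`'s columns.
Matching on a.class_id = b.class_id. A NULL in a compared column never satisfies the condition.
Matched pairs: 2; unmatched a rows kept: 4.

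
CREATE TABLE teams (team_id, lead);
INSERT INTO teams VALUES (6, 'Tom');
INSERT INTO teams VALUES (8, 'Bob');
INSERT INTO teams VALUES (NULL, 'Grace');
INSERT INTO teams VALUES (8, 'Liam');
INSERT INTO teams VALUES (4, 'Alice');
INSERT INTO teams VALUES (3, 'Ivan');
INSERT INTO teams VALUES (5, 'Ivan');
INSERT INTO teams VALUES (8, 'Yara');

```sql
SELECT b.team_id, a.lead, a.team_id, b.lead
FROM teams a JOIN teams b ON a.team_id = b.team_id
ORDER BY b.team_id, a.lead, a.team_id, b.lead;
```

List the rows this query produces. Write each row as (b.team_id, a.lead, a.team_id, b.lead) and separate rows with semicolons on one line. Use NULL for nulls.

INNER JOIN keeps only pairs where the ON condition holds.
Matching on a.team_id = b.team_id. A NULL in a compared column never satisfies the condition.
- team_id=6: 1 matching b row(s), so 1 row(s) emitted.
- team_id=8: 3 matching b row(s), so 3 row(s) emitted.
- team_id=NULL: no matching b row, dropped.
- team_id=8: 3 matching b row(s), so 3 row(s) emitted.
- team_id=4: 1 matching b row(s), so 1 row(s) emitted.
- team_id=3: 1 matching b row(s), so 1 row(s) emitted.
- team_id=5: 1 matching b row(s), so 1 row(s) emitted.
- team_id=8: 3 matching b row(s), so 3 row(s) emitted.

(3, Ivan, 3, Ivan); (4, Alice, 4, Alice); (5, Ivan, 5, Ivan); (6, Tom, 6, Tom); (8, Bob, 8, Bob); (8, Bob, 8, Liam); (8, Bob, 8, Yara); (8, Liam, 8, Bob); (8, Liam, 8, Liam); (8, Liam, 8, Yara); (8, Yara, 8, Bob); (8, Yara, 8, Liam); (8, Yara, 8, Yara)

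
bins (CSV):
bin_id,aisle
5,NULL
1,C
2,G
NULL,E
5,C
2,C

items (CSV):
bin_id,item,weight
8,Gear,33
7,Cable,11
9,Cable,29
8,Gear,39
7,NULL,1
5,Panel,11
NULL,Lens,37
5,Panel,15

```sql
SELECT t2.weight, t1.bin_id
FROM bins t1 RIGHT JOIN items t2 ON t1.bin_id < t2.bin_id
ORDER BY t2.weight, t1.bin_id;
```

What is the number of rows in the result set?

RIGHT JOIN keeps every row from `items`; unmatched rows get NULL for `bins`'s columns.
Matching on t1.bin_id < t2.bin_id. A NULL in a compared column never satisfies the condition.
Matched pairs: 31; unmatched t2 rows kept: 1.
Total: 31 matched + 1 padded = 32 rows.

32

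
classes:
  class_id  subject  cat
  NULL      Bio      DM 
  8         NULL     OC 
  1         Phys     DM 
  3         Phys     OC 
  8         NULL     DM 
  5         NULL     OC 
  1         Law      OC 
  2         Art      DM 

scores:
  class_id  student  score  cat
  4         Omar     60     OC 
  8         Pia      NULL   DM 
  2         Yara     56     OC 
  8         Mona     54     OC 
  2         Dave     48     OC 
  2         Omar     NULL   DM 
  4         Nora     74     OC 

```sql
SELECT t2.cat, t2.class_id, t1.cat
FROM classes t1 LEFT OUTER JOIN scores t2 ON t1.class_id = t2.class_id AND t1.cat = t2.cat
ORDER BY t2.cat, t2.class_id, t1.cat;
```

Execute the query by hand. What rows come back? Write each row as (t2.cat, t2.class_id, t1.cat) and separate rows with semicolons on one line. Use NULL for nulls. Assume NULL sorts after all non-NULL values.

(DM, 2, DM); (DM, 8, DM); (OC, 8, OC); (NULL, NULL, DM); (NULL, NULL, DM); (NULL, NULL, OC); (NULL, NULL, OC); (NULL, NULL, OC)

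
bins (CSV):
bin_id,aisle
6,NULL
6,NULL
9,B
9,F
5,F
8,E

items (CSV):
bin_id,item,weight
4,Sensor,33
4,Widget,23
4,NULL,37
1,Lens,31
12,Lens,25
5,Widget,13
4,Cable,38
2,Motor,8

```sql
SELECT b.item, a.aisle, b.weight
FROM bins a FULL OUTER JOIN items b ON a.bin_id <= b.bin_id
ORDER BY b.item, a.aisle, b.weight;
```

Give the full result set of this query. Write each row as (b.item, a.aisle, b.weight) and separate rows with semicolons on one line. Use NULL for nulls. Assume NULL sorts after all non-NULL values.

(Cable, NULL, 38); (Lens, B, 25); (Lens, E, 25); (Lens, F, 25); (Lens, F, 25); (Lens, NULL, 25); (Lens, NULL, 25); (Lens, NULL, 31); (Motor, NULL, 8); (Sensor, NULL, 33); (Widget, F, 13); (Widget, NULL, 23); (NULL, NULL, 37)

FULL OUTER JOIN keeps every row from both sides; unmatched rows get NULL for the other side's columns.
Matching on a.bin_id <= b.bin_id.
- a[0] bin_id=6 → 1 match(es) in b → 1 row(s).
- a[1] bin_id=6 → 1 match(es) in b → 1 row(s).
- a[2] bin_id=9 → 1 match(es) in b → 1 row(s).
- a[3] bin_id=9 → 1 match(es) in b → 1 row(s).
- a[4] bin_id=5 → 2 match(es) in b → 2 row(s).
- a[5] bin_id=8 → 1 match(es) in b → 1 row(s).
- 6 b row(s) had no a match → kept, a columns NULL.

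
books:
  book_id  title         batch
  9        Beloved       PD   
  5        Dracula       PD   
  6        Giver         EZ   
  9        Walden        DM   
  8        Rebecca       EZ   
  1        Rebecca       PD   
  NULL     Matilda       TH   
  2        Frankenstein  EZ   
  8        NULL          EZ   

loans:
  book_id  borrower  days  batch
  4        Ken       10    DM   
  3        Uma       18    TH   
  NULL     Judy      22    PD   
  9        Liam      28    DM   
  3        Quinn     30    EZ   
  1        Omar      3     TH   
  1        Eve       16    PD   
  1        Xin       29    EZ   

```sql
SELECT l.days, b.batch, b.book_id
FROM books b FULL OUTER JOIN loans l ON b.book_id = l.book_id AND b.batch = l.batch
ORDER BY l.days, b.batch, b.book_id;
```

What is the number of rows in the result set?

15

FULL OUTER JOIN keeps every row from both sides; unmatched rows get NULL for the other side's columns.
Matching on b.book_id = l.book_id AND b.batch = l.batch. A NULL in a compared column never satisfies the condition.
- b (book_id=9, batch=PD) has no partner → padded with NULL.
- b (book_id=5, batch=PD) has no partner → padded with NULL.
- b (book_id=6, batch=EZ) has no partner → padded with NULL.
- b (book_id=9, batch=DM) pairs with 1 row(s) of l.
- b (book_id=8, batch=EZ) has no partner → padded with NULL.
- b (book_id=1, batch=PD) pairs with 1 row(s) of l.
- b (book_id=NULL, batch=TH) has no partner → padded with NULL.
- b (book_id=2, batch=EZ) has no partner → padded with NULL.
- b (book_id=8, batch=EZ) has no partner → padded with NULL.
- plus 6 unmatched l row(s), each kept with NULL b columns.
Total: 2 matched + 13 padded = 15 rows.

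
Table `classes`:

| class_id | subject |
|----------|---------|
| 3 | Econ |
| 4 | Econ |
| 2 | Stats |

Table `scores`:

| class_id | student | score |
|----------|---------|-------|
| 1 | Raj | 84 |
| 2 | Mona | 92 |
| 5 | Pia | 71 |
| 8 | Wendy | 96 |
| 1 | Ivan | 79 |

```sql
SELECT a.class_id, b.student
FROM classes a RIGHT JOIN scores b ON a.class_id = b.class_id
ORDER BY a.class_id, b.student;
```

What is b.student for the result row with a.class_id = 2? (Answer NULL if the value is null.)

RIGHT JOIN keeps every row from `scores`; unmatched rows get NULL for `classes`'s columns.
Matching on a.class_id = b.class_id.
- a row (class_id=3): no match.
- a row (class_id=4): no match.
- a row (class_id=2): matches 1 b row(s) → 1 output row(s).
- 4 b row(s) had no a match → kept, a columns NULL.

Mona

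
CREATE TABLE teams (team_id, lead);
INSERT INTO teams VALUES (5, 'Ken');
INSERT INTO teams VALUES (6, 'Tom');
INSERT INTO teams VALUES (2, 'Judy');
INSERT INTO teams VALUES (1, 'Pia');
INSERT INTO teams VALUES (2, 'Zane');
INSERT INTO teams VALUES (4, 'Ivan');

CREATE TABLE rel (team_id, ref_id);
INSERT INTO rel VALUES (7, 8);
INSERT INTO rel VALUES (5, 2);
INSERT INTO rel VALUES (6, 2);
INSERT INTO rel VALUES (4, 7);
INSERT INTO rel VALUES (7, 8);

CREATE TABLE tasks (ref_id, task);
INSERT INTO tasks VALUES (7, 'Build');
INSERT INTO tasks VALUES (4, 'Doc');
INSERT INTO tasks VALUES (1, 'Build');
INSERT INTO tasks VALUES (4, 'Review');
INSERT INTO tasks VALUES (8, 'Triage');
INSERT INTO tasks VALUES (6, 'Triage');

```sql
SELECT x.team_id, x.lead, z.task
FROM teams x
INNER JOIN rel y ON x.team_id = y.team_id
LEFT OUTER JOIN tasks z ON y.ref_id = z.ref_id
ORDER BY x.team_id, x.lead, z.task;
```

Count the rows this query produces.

3

Step 1 — x INNER JOIN y on team_id → 3 row(s).
Then LEFT JOIN `tasks z` on ref_id: each of those 3 rows is kept; rows whose y.ref_id has no match in z get NULL for z's columns.
Result: 3 row(s).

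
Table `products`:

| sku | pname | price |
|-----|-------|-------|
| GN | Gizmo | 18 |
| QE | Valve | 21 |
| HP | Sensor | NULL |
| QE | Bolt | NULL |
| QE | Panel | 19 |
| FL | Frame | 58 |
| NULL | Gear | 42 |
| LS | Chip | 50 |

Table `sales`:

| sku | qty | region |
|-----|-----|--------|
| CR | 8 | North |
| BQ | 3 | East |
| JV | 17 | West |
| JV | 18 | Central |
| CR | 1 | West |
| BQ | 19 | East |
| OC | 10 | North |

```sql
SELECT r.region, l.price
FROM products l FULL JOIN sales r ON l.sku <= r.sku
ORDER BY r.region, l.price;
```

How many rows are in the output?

18

FULL OUTER JOIN keeps every row from both sides; unmatched rows get NULL for the other side's columns.
Matching on l.sku <= r.sku. A NULL in a compared column never satisfies the condition.
Matched pairs: 10; unmatched l rows kept: 4; unmatched r rows kept: 4.
Total: 10 matched + 8 padded = 18 rows.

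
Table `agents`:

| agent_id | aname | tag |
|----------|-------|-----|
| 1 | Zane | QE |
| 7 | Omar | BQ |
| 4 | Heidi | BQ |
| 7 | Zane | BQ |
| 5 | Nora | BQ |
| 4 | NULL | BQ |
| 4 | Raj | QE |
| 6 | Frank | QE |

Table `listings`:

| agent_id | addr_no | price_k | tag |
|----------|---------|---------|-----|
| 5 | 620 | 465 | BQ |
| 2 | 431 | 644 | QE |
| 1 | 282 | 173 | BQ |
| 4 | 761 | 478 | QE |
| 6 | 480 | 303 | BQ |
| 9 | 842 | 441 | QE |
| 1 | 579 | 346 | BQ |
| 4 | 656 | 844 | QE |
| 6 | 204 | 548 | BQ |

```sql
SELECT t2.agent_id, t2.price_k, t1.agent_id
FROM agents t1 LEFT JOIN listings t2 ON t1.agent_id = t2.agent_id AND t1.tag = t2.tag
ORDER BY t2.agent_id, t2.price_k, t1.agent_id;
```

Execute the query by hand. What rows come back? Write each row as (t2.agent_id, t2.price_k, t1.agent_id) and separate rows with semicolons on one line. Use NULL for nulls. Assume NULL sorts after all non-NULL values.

(4, 478, 4); (4, 844, 4); (5, 465, 5); (NULL, NULL, 1); (NULL, NULL, 4); (NULL, NULL, 4); (NULL, NULL, 6); (NULL, NULL, 7); (NULL, NULL, 7)

LEFT JOIN keeps every row from `agents`; unmatched rows get NULL for `listings`'s columns.
Matching on t1.agent_id = t2.agent_id AND t1.tag = t2.tag.
- agent_id=1, tag=QE: no t2 row matches, row kept with t2 columns NULL.
- agent_id=7, tag=BQ: no t2 row matches, row kept with t2 columns NULL.
- agent_id=4, tag=BQ: no t2 row matches, row kept with t2 columns NULL.
- agent_id=7, tag=BQ: no t2 row matches, row kept with t2 columns NULL.
- agent_id=5, tag=BQ: 1 matching t2 row(s), so 1 row(s) emitted.
- agent_id=4, tag=BQ: no t2 row matches, row kept with t2 columns NULL.
- agent_id=4, tag=QE: 2 matching t2 row(s), so 2 row(s) emitted.
- agent_id=6, tag=QE: no t2 row matches, row kept with t2 columns NULL.
After projecting and ordering:
t2.agent_id | t2.price_k | t1.agent_id
4 | 478 | 4
4 | 844 | 4
5 | 465 | 5
NULL | NULL | 1
NULL | NULL | 4
NULL | NULL | 4
NULL | NULL | 6
NULL | NULL | 7
NULL | NULL | 7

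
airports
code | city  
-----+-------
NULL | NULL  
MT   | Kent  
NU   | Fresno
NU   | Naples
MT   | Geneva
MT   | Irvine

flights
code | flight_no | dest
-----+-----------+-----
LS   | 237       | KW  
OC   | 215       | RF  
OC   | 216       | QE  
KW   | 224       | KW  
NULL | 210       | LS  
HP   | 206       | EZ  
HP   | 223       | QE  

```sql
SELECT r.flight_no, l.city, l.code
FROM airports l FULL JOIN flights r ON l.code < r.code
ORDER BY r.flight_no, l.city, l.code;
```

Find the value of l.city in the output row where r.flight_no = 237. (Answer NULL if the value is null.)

NULL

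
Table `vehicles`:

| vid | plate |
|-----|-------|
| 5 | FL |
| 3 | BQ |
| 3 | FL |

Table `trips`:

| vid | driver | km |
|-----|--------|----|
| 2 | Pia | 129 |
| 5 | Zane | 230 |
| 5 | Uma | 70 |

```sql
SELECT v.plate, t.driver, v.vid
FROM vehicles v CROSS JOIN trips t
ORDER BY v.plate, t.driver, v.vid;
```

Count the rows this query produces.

9

CROSS JOIN pairs every row of `vehicles` with every row of `trips`: 3 × 3 = 9 rows.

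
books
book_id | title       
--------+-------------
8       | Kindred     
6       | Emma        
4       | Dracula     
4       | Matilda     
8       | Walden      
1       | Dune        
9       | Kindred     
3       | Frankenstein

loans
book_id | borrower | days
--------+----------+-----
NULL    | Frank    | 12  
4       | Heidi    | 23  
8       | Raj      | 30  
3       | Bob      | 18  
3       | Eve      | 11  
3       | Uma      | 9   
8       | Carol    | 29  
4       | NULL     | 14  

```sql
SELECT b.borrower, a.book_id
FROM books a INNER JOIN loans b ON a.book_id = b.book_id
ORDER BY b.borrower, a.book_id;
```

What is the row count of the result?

11

INNER JOIN keeps only pairs where the ON condition holds.
Matching on a.book_id = b.book_id. A NULL in a compared column never satisfies the condition.
- a row (book_id=8): matches 2 b row(s) → 2 output row(s).
- a row (book_id=6): no match → dropped.
- a row (book_id=4): matches 2 b row(s) → 2 output row(s).
- a row (book_id=4): matches 2 b row(s) → 2 output row(s).
- a row (book_id=8): matches 2 b row(s) → 2 output row(s).
- a row (book_id=1): no match → dropped.
- a row (book_id=9): no match → dropped.
- a row (book_id=3): matches 3 b row(s) → 3 output row(s).
Total: 11 rows.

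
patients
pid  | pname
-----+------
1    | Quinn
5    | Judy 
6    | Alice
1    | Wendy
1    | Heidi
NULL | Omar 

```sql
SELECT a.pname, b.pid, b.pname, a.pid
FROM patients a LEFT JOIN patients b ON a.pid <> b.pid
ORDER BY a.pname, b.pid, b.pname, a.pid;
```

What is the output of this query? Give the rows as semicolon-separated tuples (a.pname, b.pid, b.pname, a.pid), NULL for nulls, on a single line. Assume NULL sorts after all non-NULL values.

LEFT JOIN keeps every row from `patients a`; unmatched rows get NULL for `patients b`'s columns.
Matching on a.pid <> b.pid. A NULL in a compared column never satisfies the condition.
Matched pairs: 14; unmatched a rows kept: 1.

(Alice, 1, Heidi, 6); (Alice, 1, Quinn, 6); (Alice, 1, Wendy, 6); (Alice, 5, Judy, 6); (Heidi, 5, Judy, 1); (Heidi, 6, Alice, 1); (Judy, 1, Heidi, 5); (Judy, 1, Quinn, 5); (Judy, 1, Wendy, 5); (Judy, 6, Alice, 5); (Omar, NULL, NULL, NULL); (Quinn, 5, Judy, 1); (Quinn, 6, Alice, 1); (Wendy, 5, Judy, 1); (Wendy, 6, Alice, 1)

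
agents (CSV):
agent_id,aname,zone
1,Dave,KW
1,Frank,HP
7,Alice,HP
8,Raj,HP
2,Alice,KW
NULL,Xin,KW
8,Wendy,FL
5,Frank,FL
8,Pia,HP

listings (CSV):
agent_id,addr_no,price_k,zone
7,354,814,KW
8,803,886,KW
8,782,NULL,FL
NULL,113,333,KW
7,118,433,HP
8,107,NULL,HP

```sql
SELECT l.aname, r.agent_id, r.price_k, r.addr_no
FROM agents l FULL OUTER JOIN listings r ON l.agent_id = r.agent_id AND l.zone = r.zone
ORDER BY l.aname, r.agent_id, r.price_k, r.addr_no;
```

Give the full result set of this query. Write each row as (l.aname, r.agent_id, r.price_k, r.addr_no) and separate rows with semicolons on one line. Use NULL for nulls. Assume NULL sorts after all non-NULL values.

(Alice, 7, 433, 118); (Alice, NULL, NULL, NULL); (Dave, NULL, NULL, NULL); (Frank, NULL, NULL, NULL); (Frank, NULL, NULL, NULL); (Pia, 8, NULL, 107); (Raj, 8, NULL, 107); (Wendy, 8, NULL, 782); (Xin, NULL, NULL, NULL); (NULL, 7, 814, 354); (NULL, 8, 886, 803); (NULL, NULL, 333, 113)

FULL OUTER JOIN keeps every row from both sides; unmatched rows get NULL for the other side's columns.
Matching on l.agent_id = r.agent_id AND l.zone = r.zone. A NULL in a compared column never satisfies the condition.
- l (agent_id=1, zone=KW) has no partner → padded with NULL.
- l (agent_id=1, zone=HP) has no partner → padded with NULL.
- l (agent_id=7, zone=HP) pairs with 1 row(s) of r.
- l (agent_id=8, zone=HP) pairs with 1 row(s) of r.
- l (agent_id=2, zone=KW) has no partner → padded with NULL.
- l (agent_id=NULL, zone=KW) has no partner → padded with NULL.
- l (agent_id=8, zone=FL) pairs with 1 row(s) of r.
- l (agent_id=5, zone=FL) has no partner → padded with NULL.
- l (agent_id=8, zone=HP) pairs with 1 row(s) of r.
- 3 row(s) from r found no l partner → padded with NULL.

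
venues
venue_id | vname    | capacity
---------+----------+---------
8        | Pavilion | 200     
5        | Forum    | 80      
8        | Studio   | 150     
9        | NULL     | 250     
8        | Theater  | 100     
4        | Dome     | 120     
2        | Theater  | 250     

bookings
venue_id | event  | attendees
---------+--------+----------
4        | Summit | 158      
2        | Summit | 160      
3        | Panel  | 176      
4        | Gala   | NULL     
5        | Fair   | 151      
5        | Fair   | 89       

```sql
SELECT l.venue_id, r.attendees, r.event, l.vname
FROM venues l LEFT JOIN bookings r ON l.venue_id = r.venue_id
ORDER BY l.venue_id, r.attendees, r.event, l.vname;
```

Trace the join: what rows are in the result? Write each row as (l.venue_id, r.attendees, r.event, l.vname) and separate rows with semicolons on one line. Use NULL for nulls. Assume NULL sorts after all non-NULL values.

LEFT JOIN keeps every row from `venues`; unmatched rows get NULL for `bookings`'s columns.
Matching on l.venue_id = r.venue_id.
- l (venue_id=8) has no partner → padded with NULL.
- l (venue_id=5) pairs with 2 row(s) of r.
- l (venue_id=8) has no partner → padded with NULL.
- l (venue_id=9) has no partner → padded with NULL.
- l (venue_id=8) has no partner → padded with NULL.
- l (venue_id=4) pairs with 2 row(s) of r.
- l (venue_id=2) pairs with 1 row(s) of r.
After projecting and ordering:
l.venue_id | r.attendees | r.event | l.vname
2 | 160 | Summit | Theater
4 | 158 | Summit | Dome
4 | NULL | Gala | Dome
5 | 89 | Fair | Forum
5 | 151 | Fair | Forum
8 | NULL | NULL | Pavilion
8 | NULL | NULL | Studio
8 | NULL | NULL | Theater
9 | NULL | NULL | NULL

(2, 160, Summit, Theater); (4, 158, Summit, Dome); (4, NULL, Gala, Dome); (5, 89, Fair, Forum); (5, 151, Fair, Forum); (8, NULL, NULL, Pavilion); (8, NULL, NULL, Studio); (8, NULL, NULL, Theater); (9, NULL, NULL, NULL)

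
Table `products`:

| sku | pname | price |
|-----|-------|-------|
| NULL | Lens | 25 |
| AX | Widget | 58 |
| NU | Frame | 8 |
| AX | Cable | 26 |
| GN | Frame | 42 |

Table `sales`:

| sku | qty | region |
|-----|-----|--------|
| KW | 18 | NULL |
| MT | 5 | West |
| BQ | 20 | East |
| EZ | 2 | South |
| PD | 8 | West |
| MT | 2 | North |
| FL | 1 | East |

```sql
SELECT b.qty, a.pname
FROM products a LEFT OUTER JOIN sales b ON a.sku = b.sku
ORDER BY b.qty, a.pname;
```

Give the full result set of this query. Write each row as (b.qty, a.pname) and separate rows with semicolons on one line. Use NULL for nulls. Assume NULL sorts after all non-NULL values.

(NULL, Cable); (NULL, Frame); (NULL, Frame); (NULL, Lens); (NULL, Widget)

LEFT JOIN keeps every row from `products`; unmatched rows get NULL for `sales`'s columns.
Matching on a.sku = b.sku. A NULL in a compared column never satisfies the condition.
- a (sku=NULL) has no partner → padded with NULL.
- a (sku=AX) has no partner → padded with NULL.
- a (sku=NU) has no partner → padded with NULL.
- a (sku=AX) has no partner → padded with NULL.
- a (sku=GN) has no partner → padded with NULL.
After projecting and ordering:
b.qty | a.pname
NULL | Cable
NULL | Frame
NULL | Frame
NULL | Lens
NULL | Widget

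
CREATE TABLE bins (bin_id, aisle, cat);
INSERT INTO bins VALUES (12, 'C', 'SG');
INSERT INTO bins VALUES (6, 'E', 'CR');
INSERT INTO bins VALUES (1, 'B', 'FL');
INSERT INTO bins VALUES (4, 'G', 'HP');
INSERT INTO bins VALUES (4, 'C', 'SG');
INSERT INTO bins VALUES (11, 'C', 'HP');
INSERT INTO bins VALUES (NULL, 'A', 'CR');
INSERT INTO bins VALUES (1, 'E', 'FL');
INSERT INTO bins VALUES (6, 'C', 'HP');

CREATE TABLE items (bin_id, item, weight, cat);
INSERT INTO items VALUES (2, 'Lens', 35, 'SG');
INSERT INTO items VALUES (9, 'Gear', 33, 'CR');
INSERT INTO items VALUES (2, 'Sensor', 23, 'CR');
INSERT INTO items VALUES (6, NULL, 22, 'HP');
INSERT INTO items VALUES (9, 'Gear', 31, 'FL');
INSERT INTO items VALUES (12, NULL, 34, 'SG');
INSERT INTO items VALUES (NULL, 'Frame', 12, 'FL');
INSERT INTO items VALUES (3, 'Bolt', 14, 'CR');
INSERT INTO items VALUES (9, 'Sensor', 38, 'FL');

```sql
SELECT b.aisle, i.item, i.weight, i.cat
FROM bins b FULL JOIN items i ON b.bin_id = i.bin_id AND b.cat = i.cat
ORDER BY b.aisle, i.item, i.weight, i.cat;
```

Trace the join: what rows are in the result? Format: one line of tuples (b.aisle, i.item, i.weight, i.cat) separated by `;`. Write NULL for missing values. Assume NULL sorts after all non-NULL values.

(A, NULL, NULL, NULL); (B, NULL, NULL, NULL); (C, NULL, 22, HP); (C, NULL, 34, SG); (C, NULL, NULL, NULL); (C, NULL, NULL, NULL); (E, NULL, NULL, NULL); (E, NULL, NULL, NULL); (G, NULL, NULL, NULL); (NULL, Bolt, 14, CR); (NULL, Frame, 12, FL); (NULL, Gear, 31, FL); (NULL, Gear, 33, CR); (NULL, Lens, 35, SG); (NULL, Sensor, 23, CR); (NULL, Sensor, 38, FL)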